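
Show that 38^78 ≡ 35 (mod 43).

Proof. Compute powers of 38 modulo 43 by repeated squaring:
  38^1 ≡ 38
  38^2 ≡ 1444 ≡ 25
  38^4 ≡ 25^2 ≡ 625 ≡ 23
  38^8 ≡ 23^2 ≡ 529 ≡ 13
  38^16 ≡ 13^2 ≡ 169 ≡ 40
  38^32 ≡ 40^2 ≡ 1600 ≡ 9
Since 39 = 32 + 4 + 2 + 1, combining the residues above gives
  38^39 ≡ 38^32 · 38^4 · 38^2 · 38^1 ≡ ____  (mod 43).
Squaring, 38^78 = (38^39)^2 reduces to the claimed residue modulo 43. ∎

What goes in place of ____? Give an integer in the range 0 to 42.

11

Multiply the listed residues: 9 · 23 · 25 · 38 = 207 → 5175 → 196650.
Reducing modulo 43: 196650 = 4573·43 + 11, so 38^39 ≡ 11.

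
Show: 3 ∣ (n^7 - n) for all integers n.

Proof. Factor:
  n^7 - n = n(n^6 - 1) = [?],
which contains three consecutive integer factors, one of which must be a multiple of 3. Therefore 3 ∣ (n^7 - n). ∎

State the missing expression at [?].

(n - 1)n(n + 1)(n^4 + n^2 + 1)

n^6 - 1 = (n^2 - 1)(n^4 + n^2 + 1), and n^2 - 1 = (n-1)(n+1).
So n(n^6 - 1) = (n - 1)n(n + 1)(n^4 + n^2 + 1).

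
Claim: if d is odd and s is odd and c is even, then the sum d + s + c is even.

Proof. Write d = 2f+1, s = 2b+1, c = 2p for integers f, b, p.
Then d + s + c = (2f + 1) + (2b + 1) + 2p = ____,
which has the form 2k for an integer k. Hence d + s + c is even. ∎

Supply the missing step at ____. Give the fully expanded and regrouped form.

Expanding: (2f + 1) + (2b + 1) + 2p = 2b + 2f + 2p + 2.
Every term is even; pulling out the factor of 2 gives 2(b + f + p + 1).

2(b + f + p + 1)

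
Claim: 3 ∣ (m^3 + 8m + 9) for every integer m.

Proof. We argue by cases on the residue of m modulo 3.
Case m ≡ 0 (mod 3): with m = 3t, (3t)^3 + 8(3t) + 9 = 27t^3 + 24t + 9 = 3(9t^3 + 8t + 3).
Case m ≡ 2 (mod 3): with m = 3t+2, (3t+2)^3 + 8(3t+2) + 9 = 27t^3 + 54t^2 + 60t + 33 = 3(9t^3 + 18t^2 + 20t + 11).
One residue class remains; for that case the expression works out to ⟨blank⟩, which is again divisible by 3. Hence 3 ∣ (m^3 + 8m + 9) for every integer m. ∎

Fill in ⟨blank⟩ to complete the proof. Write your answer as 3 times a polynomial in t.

3(9t^3 + 9t^2 + 11t + 6)

Only m ≡ 1 (mod 3) is unaccounted for. Put m = 3t+1:
(3t+1)^3 + 8(3t+1) + 9 expands to 27t^3 + 27t^2 + 33t + 18,
and factoring out 3 leaves 3(9t^3 + 9t^2 + 11t + 6).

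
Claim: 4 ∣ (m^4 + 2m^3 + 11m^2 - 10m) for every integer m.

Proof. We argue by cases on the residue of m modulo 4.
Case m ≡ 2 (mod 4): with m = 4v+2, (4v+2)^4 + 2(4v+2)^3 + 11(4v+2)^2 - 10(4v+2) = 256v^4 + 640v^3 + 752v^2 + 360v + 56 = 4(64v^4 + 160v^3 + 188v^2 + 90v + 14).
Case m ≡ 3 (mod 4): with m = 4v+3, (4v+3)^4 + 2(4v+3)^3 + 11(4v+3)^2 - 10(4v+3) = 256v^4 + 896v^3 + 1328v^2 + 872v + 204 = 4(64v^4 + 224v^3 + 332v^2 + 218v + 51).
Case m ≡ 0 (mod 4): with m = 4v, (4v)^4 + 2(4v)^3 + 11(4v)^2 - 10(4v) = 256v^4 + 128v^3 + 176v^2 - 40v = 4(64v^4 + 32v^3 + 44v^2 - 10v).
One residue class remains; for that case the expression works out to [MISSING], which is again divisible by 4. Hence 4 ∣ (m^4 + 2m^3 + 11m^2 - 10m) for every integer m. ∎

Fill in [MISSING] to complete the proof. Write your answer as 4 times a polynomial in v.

Only m ≡ 1 (mod 4) is unaccounted for. Put m = 4v+1:
(4v+1)^4 + 2(4v+1)^3 + 11(4v+1)^2 - 10(4v+1) expands to 256v^4 + 384v^3 + 368v^2 + 88v + 4,
and factoring out 4 leaves 4(64v^4 + 96v^3 + 92v^2 + 22v + 1).

4(64v^4 + 96v^3 + 92v^2 + 22v + 1)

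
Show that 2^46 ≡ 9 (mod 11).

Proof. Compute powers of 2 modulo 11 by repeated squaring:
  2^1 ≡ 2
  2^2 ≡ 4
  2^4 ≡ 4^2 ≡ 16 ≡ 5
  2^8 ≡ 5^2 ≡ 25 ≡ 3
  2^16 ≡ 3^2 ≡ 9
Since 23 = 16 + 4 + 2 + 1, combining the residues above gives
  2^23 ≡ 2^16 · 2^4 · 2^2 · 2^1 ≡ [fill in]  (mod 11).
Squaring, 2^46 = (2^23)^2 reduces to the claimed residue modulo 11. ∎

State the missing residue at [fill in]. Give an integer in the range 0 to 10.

8

Multiply the listed residues: 9 · 5 · 4 · 2 = 45 → 180 → 360.
Reducing modulo 11: 360 = 32·11 + 8, so 2^23 ≡ 8.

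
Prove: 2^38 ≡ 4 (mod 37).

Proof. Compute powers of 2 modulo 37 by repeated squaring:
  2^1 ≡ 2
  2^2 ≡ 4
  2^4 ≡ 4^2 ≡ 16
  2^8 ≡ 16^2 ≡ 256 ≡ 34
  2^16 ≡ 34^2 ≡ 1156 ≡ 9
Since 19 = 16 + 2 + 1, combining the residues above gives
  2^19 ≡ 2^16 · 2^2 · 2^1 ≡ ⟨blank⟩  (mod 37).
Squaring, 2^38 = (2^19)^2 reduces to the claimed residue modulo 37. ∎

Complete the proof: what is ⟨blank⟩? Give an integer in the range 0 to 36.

35

Multiply the listed residues: 9 · 4 · 2 = 36 → 72.
Reducing modulo 37: 72 = 1·37 + 35, so 2^19 ≡ 35.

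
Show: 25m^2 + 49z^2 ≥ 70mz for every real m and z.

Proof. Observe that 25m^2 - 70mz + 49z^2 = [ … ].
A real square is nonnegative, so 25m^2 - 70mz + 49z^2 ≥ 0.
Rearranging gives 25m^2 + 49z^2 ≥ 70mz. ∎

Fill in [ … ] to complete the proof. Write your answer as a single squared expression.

(5m - 7z)^2

25m^2 - 70mz + 49z^2 is a perfect-square trinomial: the outer terms are (5m)^2 and (7z)^2, and the cross term is -2·5m·7z.
So 25m^2 - 70mz + 49z^2 = (5m - 7z)^2 ≥ 0.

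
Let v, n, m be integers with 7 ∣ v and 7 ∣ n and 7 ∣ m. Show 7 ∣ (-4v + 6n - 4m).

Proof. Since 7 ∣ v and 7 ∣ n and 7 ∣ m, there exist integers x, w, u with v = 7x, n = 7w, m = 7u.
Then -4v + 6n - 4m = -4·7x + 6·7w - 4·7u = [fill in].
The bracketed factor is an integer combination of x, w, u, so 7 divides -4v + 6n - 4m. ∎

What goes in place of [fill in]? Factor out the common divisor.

Each term has a factor of 7: -4·7x + 6·7w - 4·7u = 7·(-4u + 6w - 4x).
Since -4u + 6w - 4x is an integer, 7 ∣ (-4v + 6n - 4m).

7(-4u + 6w - 4x)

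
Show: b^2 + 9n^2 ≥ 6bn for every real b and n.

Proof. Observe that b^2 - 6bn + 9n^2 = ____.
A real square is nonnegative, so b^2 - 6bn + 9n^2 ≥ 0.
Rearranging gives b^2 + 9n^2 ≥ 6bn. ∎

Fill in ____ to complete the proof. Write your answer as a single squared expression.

(b - 3n)^2

The leading and trailing coefficients are 1^2 and 3^2, and 6 = 2·1·3, so the trinomial is (b - 3n)^2.
Hence b^2 - 6bn + 9n^2 ≥ 0.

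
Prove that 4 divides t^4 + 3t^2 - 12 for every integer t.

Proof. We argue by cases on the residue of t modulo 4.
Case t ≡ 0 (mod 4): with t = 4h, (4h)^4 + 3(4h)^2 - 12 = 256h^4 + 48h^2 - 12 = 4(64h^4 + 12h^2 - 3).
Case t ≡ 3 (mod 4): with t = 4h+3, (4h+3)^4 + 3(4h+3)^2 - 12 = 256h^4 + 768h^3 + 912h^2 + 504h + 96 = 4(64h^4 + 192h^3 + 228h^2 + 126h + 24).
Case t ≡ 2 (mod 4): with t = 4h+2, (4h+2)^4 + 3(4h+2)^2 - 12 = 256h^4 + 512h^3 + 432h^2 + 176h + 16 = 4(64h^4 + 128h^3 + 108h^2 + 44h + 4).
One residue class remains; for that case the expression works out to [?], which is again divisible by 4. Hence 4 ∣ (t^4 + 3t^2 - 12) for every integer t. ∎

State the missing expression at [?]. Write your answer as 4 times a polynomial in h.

The residues treated are {0, 3, 2}, so the missing case is t ≡ 1 (mod 4); write t = 4h+1.
Then (4h+1)^4 + 3(4h+1)^2 - 12 = 256h^4 + 256h^3 + 144h^2 + 40h - 8 = 4(64h^4 + 64h^3 + 36h^2 + 10h - 2).

4(64h^4 + 64h^3 + 36h^2 + 10h - 2)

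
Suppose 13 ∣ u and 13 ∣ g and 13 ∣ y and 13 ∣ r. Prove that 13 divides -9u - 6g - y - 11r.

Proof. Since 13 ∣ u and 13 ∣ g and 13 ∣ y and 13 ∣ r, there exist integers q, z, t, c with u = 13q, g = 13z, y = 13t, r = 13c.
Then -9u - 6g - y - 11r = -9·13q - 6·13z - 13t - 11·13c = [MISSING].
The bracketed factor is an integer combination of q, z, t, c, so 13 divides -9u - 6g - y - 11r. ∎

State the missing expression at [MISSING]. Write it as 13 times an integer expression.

13(-11c - 9q - t - 6z)

Pull the common 13 out of every term: -9·13q - 6·13z - 13t - 11·13c = 13(-11c - 9q - t - 6z).
-11c - 9q - t - 6z is an integer, which exhibits the divisibility.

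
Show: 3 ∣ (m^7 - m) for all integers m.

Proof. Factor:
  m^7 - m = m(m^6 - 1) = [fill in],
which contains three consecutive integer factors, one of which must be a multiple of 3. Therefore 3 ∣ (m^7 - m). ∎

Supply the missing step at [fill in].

m^6 - 1 = (m^2 - 1)(m^4 + m^2 + 1), and m^2 - 1 = (m-1)(m+1).
So m(m^6 - 1) = (m - 1)m(m + 1)(m^4 + m^2 + 1).

(m - 1)m(m + 1)(m^4 + m^2 + 1)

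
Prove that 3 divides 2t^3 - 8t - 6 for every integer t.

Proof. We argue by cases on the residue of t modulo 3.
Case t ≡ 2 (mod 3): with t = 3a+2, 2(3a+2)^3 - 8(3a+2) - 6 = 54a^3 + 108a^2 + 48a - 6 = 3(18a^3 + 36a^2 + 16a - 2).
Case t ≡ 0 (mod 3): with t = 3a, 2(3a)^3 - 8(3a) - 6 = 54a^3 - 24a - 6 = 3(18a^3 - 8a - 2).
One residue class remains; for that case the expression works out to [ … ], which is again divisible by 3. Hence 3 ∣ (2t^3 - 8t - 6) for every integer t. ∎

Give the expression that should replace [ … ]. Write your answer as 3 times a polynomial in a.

3(18a^3 + 18a^2 - 2a - 4)

The residues treated are {2, 0}, so the missing case is t ≡ 1 (mod 3); write t = 3a+1.
Then 2(3a+1)^3 - 8(3a+1) - 6 = 54a^3 + 54a^2 - 6a - 12 = 3(18a^3 + 18a^2 - 2a - 4).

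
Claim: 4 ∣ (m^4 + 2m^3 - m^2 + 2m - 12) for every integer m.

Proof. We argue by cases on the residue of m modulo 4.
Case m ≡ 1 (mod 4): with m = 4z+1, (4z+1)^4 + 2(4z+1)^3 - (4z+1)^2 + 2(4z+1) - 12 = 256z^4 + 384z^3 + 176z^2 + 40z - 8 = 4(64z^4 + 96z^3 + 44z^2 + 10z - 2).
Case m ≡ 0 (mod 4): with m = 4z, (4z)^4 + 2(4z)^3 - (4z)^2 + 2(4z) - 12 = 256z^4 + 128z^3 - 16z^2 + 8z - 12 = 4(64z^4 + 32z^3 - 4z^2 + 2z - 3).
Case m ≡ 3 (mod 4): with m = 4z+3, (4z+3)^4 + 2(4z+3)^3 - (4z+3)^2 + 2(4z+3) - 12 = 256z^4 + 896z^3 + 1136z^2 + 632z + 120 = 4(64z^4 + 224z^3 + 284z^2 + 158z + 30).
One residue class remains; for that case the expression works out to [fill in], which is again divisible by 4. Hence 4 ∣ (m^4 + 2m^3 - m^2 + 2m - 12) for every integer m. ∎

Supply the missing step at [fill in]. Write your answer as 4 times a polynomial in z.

Only m ≡ 2 (mod 4) is unaccounted for. Put m = 4z+2:
(4z+2)^4 + 2(4z+2)^3 - (4z+2)^2 + 2(4z+2) - 12 expands to 256z^4 + 640z^3 + 560z^2 + 216z + 20,
and factoring out 4 leaves 4(64z^4 + 160z^3 + 140z^2 + 54z + 5).

4(64z^4 + 160z^3 + 140z^2 + 54z + 5)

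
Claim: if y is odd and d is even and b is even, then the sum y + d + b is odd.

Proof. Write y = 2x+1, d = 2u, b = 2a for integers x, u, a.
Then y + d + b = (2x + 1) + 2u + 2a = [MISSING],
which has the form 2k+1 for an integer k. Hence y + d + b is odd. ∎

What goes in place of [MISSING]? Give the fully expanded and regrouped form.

(2x + 1) + 2u + 2a = 2a + 2u + 2x + 1
= 2(a + u + x) + 1.
Since a + u + x is an integer, the sum is of the form 2k+1 for an integer k.

2(a + u + x) + 1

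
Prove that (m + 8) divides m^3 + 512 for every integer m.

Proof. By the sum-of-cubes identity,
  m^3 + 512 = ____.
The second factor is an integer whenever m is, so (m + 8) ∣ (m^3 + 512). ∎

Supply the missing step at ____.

(m + 8)(m^2 - 8m + 64)

a^3 + b^3 = (a + b)(a^2 - ab + b^2). With a = m, b = 8:
m^3 + 512 = (m + 8)(m^2 - 8m + 64).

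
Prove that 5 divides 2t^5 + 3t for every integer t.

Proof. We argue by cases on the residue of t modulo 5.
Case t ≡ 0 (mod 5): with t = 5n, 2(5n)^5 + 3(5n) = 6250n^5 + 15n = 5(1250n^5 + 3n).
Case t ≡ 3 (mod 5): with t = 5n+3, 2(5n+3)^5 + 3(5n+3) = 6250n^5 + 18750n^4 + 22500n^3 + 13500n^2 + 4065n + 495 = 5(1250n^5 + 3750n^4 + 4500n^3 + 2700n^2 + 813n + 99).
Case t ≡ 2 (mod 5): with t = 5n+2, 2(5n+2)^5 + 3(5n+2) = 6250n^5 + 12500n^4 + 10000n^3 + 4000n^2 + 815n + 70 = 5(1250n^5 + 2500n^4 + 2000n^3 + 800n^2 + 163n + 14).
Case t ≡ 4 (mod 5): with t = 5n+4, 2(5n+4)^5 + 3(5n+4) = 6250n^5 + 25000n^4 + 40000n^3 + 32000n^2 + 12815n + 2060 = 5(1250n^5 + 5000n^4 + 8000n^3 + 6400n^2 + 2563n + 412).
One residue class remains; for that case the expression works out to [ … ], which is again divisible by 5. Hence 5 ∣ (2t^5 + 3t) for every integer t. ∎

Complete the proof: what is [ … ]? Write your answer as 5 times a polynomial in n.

5(1250n^5 + 1250n^4 + 500n^3 + 100n^2 + 13n + 1)

Only t ≡ 1 (mod 5) is unaccounted for. Put t = 5n+1:
2(5n+1)^5 + 3(5n+1) expands to 6250n^5 + 6250n^4 + 2500n^3 + 500n^2 + 65n + 5,
and factoring out 5 leaves 5(1250n^5 + 1250n^4 + 500n^3 + 100n^2 + 13n + 1).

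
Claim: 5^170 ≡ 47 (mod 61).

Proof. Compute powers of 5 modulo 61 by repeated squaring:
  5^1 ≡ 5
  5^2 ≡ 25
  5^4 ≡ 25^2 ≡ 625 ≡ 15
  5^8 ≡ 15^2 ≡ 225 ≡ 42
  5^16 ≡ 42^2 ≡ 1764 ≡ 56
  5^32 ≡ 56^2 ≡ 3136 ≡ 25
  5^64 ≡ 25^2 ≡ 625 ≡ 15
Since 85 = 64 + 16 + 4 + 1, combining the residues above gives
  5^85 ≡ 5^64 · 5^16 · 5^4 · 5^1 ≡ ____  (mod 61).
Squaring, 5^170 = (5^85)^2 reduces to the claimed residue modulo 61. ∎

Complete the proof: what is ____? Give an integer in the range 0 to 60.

48

5^64 · 5^16 · 5^4 · 5^1 ≡ 15 · 56 · 15 · 5 = 63000.
63000 mod 61 = 48, so 5^85 ≡ 48 (mod 61).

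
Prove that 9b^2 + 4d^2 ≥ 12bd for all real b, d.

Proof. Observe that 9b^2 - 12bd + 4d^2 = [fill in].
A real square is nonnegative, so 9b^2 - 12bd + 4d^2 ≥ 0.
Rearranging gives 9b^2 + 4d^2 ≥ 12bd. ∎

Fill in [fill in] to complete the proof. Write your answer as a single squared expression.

(3b - 2d)^2

The leading and trailing coefficients are 3^2 and 2^2, and 12 = 2·3·2, so the trinomial is (3b - 2d)^2.
Hence 9b^2 - 12bd + 4d^2 ≥ 0.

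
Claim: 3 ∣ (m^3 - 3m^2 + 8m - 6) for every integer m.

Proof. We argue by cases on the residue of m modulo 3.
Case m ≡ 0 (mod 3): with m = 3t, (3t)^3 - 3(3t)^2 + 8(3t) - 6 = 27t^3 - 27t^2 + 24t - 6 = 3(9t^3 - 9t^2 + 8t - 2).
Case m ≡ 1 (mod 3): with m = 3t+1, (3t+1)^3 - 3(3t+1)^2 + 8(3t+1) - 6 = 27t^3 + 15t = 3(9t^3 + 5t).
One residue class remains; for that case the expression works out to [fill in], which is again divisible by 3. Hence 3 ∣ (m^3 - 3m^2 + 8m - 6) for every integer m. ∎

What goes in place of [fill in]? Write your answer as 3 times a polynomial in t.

3(9t^3 + 9t^2 + 8t + 2)

The residues treated are {0, 1}, so the missing case is m ≡ 2 (mod 3); write m = 3t+2.
Then (3t+2)^3 - 3(3t+2)^2 + 8(3t+2) - 6 = 27t^3 + 27t^2 + 24t + 6 = 3(9t^3 + 9t^2 + 8t + 2).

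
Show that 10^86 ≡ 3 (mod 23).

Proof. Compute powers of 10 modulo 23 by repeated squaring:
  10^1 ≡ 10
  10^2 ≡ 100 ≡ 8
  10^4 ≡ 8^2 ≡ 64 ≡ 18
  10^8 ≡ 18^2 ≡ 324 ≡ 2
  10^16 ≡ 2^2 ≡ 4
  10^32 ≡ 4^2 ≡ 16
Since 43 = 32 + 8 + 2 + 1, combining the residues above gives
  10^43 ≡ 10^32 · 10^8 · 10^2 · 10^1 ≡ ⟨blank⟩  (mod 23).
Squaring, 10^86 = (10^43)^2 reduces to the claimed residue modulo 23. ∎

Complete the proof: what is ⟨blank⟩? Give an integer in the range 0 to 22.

Multiply the listed residues: 16 · 2 · 8 · 10 = 32 → 256 → 2560.
Reducing modulo 23: 2560 = 111·23 + 7, so 10^43 ≡ 7.

7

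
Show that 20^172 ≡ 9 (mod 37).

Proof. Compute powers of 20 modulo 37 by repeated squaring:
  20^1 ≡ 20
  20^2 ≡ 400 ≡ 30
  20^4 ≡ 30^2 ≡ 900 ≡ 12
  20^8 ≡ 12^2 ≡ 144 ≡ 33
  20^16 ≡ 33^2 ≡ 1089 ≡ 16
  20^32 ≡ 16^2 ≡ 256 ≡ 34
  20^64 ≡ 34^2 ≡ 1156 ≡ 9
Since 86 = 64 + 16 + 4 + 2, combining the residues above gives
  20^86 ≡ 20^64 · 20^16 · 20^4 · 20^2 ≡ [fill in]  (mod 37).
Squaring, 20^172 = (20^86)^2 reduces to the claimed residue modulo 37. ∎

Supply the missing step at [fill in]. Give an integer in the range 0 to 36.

3

Multiply the listed residues: 9 · 16 · 12 · 30 = 144 → 1728 → 51840.
Reducing modulo 37: 51840 = 1401·37 + 3, so 20^86 ≡ 3.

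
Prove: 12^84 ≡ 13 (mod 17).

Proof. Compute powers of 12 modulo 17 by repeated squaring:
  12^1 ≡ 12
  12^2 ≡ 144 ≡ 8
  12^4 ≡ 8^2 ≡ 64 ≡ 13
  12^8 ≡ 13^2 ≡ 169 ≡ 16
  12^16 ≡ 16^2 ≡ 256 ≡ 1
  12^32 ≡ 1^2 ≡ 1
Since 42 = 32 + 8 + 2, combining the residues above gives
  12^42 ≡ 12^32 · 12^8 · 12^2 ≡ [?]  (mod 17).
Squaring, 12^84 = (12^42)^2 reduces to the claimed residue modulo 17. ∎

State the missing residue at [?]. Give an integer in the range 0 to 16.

12^32 · 12^8 · 12^2 ≡ 1 · 16 · 8 = 128.
128 mod 17 = 9, so 12^42 ≡ 9 (mod 17).

9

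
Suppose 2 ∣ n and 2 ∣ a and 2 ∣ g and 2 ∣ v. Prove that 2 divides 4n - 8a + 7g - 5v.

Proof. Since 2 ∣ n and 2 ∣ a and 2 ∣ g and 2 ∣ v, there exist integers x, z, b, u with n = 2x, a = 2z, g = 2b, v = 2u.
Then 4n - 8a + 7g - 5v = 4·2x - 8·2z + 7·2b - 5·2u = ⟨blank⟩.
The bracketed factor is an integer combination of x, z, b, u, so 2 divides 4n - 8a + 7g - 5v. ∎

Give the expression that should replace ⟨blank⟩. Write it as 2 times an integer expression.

Pull the common 2 out of every term: 4·2x - 8·2z + 7·2b - 5·2u = 2(7b - 5u + 4x - 8z).
7b - 5u + 4x - 8z is an integer, which exhibits the divisibility.

2(7b - 5u + 4x - 8z)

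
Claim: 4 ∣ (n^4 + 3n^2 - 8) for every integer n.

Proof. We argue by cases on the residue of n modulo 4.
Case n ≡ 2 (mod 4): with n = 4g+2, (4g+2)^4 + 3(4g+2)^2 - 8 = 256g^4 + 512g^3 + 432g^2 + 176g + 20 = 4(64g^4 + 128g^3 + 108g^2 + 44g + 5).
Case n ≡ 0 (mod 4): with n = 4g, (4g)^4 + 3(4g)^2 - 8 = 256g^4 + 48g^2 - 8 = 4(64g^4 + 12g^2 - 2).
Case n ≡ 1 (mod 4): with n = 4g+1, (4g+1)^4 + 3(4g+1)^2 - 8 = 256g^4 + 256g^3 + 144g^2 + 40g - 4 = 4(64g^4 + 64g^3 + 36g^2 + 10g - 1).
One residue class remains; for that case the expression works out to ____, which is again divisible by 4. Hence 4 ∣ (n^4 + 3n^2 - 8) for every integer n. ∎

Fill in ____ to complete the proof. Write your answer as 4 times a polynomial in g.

4(64g^4 + 192g^3 + 228g^2 + 126g + 25)

Only n ≡ 3 (mod 4) is unaccounted for. Put n = 4g+3:
(4g+3)^4 + 3(4g+3)^2 - 8 expands to 256g^4 + 768g^3 + 912g^2 + 504g + 100,
and factoring out 4 leaves 4(64g^4 + 192g^3 + 228g^2 + 126g + 25).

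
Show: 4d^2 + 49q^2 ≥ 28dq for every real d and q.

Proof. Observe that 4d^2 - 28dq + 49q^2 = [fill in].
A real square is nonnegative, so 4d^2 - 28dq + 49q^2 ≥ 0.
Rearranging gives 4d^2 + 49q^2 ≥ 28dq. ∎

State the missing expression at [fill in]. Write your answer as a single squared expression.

(2d - 7q)^2

4d^2 - 28dq + 49q^2 is a perfect-square trinomial: the outer terms are (2d)^2 and (7q)^2, and the cross term is -2·2d·7q.
So 4d^2 - 28dq + 49q^2 = (2d - 7q)^2 ≥ 0.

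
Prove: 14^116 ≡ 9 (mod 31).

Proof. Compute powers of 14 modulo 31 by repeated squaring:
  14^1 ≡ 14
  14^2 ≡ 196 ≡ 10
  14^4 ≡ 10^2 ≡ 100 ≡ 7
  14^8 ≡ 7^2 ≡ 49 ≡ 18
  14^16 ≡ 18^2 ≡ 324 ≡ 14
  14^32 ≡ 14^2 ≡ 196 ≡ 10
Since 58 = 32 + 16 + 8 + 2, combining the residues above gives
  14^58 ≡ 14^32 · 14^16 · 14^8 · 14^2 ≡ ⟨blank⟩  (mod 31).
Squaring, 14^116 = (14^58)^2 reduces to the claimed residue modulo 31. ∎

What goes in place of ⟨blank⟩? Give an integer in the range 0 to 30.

Multiply the listed residues: 10 · 14 · 18 · 10 = 140 → 2520 → 25200.
Reducing modulo 31: 25200 = 812·31 + 28, so 14^58 ≡ 28.

28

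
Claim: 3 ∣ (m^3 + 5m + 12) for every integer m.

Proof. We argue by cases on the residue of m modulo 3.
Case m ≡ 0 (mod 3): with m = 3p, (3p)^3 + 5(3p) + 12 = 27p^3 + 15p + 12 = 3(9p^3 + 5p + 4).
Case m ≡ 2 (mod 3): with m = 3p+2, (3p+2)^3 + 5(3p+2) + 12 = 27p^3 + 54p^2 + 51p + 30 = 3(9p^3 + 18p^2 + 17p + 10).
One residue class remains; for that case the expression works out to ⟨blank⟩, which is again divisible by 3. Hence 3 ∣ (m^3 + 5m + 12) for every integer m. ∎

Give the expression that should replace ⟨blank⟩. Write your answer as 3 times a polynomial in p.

3(9p^3 + 9p^2 + 8p + 6)

Only m ≡ 1 (mod 3) is unaccounted for. Put m = 3p+1:
(3p+1)^3 + 5(3p+1) + 12 expands to 27p^3 + 27p^2 + 24p + 18,
and factoring out 3 leaves 3(9p^3 + 9p^2 + 8p + 6).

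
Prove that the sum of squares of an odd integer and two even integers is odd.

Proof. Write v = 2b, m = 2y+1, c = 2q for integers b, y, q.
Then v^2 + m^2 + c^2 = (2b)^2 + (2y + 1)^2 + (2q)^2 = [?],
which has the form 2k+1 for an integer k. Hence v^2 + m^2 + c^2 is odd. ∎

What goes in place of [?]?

(2b)^2 + (2y + 1)^2 + (2q)^2 = 4b^2 + 4q^2 + 4y^2 + 4y + 1
= 2(2b^2 + 2q^2 + 2y^2 + 2y) + 1.
Since 2b^2 + 2q^2 + 2y^2 + 2y is an integer, the sum of squares is of the form 2k+1 for an integer k.

2(2b^2 + 2q^2 + 2y^2 + 2y) + 1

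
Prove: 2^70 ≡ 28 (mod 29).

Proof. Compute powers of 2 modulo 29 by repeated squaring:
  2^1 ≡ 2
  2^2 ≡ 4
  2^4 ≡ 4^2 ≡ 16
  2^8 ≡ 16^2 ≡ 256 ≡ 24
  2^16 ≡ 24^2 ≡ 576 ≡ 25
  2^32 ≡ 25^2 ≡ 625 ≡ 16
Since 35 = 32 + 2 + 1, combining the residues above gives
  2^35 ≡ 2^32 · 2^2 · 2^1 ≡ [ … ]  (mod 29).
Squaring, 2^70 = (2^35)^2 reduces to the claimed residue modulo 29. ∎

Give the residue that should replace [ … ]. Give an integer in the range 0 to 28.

12

2^32 · 2^2 · 2^1 ≡ 16 · 4 · 2 = 128.
128 mod 29 = 12, so 2^35 ≡ 12 (mod 29).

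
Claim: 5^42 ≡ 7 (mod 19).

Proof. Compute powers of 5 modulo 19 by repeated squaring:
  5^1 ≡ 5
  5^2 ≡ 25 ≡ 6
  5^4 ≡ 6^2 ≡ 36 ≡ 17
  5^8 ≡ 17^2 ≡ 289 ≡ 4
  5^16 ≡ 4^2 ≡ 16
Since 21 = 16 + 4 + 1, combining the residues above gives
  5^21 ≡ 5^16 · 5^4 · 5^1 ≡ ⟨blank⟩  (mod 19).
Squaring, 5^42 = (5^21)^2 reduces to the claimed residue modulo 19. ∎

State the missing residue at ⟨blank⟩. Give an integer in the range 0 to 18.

Multiply the listed residues: 16 · 17 · 5 = 272 → 1360.
Reducing modulo 19: 1360 = 71·19 + 11, so 5^21 ≡ 11.

11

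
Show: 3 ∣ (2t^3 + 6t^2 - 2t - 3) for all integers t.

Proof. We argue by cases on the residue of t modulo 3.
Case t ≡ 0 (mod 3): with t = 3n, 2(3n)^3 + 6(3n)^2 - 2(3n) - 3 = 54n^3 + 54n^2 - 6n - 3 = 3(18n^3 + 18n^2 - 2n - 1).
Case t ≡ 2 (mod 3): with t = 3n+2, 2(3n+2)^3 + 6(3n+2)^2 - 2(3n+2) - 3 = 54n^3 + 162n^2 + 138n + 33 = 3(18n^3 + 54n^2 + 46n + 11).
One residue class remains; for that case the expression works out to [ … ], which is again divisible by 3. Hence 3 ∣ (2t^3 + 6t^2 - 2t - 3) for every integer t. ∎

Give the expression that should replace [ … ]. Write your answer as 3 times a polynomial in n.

Only t ≡ 1 (mod 3) is unaccounted for. Put t = 3n+1:
2(3n+1)^3 + 6(3n+1)^2 - 2(3n+1) - 3 expands to 54n^3 + 108n^2 + 48n + 3,
and factoring out 3 leaves 3(18n^3 + 36n^2 + 16n + 1).

3(18n^3 + 36n^2 + 16n + 1)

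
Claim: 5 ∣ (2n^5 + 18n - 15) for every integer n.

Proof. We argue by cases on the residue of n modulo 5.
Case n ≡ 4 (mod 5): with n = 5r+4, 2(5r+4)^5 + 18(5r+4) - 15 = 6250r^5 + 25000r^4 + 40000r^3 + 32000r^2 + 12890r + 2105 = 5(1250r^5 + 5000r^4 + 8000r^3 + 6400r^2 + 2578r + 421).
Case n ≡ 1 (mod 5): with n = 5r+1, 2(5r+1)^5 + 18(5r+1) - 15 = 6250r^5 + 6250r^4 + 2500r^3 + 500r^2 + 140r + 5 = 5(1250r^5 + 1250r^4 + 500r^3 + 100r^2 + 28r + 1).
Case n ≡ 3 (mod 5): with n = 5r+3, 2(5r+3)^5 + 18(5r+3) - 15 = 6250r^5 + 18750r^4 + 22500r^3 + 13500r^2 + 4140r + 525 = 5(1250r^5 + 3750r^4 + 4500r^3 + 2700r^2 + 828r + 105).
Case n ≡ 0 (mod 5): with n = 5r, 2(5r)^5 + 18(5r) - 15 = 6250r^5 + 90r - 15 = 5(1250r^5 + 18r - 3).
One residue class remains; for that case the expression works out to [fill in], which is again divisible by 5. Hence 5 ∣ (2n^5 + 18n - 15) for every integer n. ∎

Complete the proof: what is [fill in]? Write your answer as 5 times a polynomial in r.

The residues treated are {4, 1, 3, 0}, so the missing case is n ≡ 2 (mod 5); write n = 5r+2.
Then 2(5r+2)^5 + 18(5r+2) - 15 = 6250r^5 + 12500r^4 + 10000r^3 + 4000r^2 + 890r + 85 = 5(1250r^5 + 2500r^4 + 2000r^3 + 800r^2 + 178r + 17).

5(1250r^5 + 2500r^4 + 2000r^3 + 800r^2 + 178r + 17)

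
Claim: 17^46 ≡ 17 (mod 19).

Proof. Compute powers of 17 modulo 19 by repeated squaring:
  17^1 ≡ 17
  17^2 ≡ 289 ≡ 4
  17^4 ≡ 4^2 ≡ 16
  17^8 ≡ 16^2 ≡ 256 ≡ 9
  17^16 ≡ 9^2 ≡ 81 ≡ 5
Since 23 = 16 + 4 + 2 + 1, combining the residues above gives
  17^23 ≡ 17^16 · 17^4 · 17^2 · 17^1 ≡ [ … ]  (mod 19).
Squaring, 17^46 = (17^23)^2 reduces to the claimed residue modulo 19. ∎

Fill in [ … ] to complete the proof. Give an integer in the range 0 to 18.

Multiply the listed residues: 5 · 16 · 4 · 17 = 80 → 320 → 5440.
Reducing modulo 19: 5440 = 286·19 + 6, so 17^23 ≡ 6.

6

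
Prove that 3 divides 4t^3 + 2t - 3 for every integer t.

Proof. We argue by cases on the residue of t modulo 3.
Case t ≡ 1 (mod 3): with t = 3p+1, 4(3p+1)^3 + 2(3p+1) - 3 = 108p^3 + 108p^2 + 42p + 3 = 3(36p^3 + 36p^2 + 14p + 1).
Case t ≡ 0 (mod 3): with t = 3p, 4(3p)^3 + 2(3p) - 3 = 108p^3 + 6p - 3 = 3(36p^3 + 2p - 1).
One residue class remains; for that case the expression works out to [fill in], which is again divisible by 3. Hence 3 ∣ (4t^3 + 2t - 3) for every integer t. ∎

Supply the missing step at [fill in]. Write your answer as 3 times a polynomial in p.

3(36p^3 + 72p^2 + 50p + 11)

The residues treated are {1, 0}, so the missing case is t ≡ 2 (mod 3); write t = 3p+2.
Then 4(3p+2)^3 + 2(3p+2) - 3 = 108p^3 + 216p^2 + 150p + 33 = 3(36p^3 + 72p^2 + 50p + 11).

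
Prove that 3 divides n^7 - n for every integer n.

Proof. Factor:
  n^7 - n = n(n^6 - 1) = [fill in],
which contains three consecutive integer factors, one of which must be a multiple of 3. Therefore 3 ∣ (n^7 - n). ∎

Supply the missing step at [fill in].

(n - 1)n(n + 1)(n^4 + n^2 + 1)

n^6 - 1 = (n^2 - 1)(n^4 + n^2 + 1), and n^2 - 1 = (n-1)(n+1).
So n(n^6 - 1) = (n - 1)n(n + 1)(n^4 + n^2 + 1).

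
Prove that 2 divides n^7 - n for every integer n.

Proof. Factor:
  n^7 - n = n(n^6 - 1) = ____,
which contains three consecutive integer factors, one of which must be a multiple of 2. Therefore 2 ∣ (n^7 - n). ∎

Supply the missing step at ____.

n^6 - 1 = (n^2 - 1)(n^4 + n^2 + 1), and n^2 - 1 = (n-1)(n+1).
So n(n^6 - 1) = (n - 1)n(n + 1)(n^4 + n^2 + 1).

(n - 1)n(n + 1)(n^4 + n^2 + 1)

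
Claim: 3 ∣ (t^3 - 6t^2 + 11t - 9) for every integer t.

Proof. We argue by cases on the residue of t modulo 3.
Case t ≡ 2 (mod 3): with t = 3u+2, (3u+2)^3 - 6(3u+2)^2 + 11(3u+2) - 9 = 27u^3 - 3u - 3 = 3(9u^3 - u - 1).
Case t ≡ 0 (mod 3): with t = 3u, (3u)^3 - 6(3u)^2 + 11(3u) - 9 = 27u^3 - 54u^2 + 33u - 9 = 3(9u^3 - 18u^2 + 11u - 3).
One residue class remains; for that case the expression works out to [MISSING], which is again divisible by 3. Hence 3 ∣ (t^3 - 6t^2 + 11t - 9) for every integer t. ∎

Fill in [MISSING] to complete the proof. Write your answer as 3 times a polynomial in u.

Only t ≡ 1 (mod 3) is unaccounted for. Put t = 3u+1:
(3u+1)^3 - 6(3u+1)^2 + 11(3u+1) - 9 expands to 27u^3 - 27u^2 + 6u - 3,
and factoring out 3 leaves 3(9u^3 - 9u^2 + 2u - 1).

3(9u^3 - 9u^2 + 2u - 1)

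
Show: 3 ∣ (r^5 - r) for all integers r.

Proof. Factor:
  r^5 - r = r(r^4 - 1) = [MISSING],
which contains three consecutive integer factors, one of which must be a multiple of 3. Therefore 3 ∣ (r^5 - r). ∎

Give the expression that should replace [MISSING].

(r - 1)r(r + 1)(r^2 + 1)

r^4 - 1 = (r^2 - 1)(r^2 + 1), and r^2 - 1 = (r-1)(r+1).
So r(r^4 - 1) = (r - 1)r(r + 1)(r^2 + 1).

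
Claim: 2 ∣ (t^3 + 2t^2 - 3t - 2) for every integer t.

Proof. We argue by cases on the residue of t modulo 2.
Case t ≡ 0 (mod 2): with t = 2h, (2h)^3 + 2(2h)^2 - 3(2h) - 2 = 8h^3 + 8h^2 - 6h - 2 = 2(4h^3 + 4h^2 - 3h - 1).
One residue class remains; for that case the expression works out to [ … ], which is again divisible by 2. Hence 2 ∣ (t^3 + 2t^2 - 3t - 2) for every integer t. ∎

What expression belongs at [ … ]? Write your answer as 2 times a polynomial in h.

The residues treated are {0}, so the missing case is t ≡ 1 (mod 2); write t = 2h+1.
Then (2h+1)^3 + 2(2h+1)^2 - 3(2h+1) - 2 = 8h^3 + 20h^2 + 8h - 2 = 2(4h^3 + 10h^2 + 4h - 1).

2(4h^3 + 10h^2 + 4h - 1)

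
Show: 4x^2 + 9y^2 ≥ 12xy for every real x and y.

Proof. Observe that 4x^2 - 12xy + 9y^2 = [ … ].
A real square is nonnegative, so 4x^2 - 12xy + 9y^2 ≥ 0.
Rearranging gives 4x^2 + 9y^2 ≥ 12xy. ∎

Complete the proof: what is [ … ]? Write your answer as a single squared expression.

(2x - 3y)^2

The leading and trailing coefficients are 2^2 and 3^2, and 12 = 2·2·3, so the trinomial is (2x - 3y)^2.
Hence 4x^2 - 12xy + 9y^2 ≥ 0.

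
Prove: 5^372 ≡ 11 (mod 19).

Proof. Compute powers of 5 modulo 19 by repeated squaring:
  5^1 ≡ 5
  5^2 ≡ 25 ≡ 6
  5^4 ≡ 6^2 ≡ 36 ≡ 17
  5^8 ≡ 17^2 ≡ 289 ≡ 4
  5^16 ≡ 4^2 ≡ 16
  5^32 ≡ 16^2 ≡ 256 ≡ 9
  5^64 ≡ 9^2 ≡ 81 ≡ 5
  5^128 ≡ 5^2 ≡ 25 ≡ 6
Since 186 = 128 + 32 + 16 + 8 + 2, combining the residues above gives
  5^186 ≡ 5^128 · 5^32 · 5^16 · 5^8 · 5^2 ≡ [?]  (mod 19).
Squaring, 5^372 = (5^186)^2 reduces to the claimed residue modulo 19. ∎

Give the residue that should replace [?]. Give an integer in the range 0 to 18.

5^128 · 5^32 · 5^16 · 5^8 · 5^2 ≡ 6 · 9 · 16 · 4 · 6 = 20736.
20736 mod 19 = 7, so 5^186 ≡ 7 (mod 19).

7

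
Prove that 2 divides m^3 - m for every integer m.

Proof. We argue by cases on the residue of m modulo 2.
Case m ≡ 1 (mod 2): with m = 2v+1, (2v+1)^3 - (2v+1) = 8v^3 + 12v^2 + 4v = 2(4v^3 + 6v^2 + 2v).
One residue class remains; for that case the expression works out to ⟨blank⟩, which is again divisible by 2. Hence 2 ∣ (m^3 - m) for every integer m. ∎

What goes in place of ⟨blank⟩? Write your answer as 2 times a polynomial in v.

2(4v^3 - v)

Only m ≡ 0 (mod 2) is unaccounted for. Put m = 2v:
(2v)^3 - (2v) expands to 8v^3 - 2v,
and factoring out 2 leaves 2(4v^3 - v).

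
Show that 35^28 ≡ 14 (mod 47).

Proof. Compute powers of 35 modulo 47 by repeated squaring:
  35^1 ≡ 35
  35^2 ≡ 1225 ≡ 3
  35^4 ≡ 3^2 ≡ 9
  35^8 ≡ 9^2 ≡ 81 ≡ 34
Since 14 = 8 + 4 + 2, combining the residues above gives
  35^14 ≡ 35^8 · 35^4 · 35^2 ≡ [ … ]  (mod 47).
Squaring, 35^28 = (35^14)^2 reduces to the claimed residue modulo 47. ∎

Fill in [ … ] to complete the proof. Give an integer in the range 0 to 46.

35^8 · 35^4 · 35^2 ≡ 34 · 9 · 3 = 918.
918 mod 47 = 25, so 35^14 ≡ 25 (mod 47).

25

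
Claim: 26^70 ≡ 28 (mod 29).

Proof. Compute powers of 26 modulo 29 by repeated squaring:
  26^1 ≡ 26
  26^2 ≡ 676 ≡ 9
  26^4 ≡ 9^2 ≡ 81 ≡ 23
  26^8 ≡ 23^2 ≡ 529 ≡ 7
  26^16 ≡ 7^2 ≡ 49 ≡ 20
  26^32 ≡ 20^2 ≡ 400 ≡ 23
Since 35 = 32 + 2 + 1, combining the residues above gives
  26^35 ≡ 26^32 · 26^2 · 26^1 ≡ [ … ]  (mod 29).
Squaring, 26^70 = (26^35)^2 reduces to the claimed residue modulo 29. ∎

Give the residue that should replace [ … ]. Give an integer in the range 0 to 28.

Multiply the listed residues: 23 · 9 · 26 = 207 → 5382.
Reducing modulo 29: 5382 = 185·29 + 17, so 26^35 ≡ 17.

17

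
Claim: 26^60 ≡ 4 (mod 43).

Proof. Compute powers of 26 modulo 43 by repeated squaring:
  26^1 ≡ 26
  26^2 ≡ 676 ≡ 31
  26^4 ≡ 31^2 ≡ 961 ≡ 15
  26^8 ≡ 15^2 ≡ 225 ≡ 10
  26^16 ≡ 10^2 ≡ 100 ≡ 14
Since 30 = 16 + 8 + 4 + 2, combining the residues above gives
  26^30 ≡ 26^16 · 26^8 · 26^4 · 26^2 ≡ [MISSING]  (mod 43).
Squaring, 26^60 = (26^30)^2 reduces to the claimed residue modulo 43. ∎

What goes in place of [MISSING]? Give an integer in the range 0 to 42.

Multiply the listed residues: 14 · 10 · 15 · 31 = 140 → 2100 → 65100.
Reducing modulo 43: 65100 = 1513·43 + 41, so 26^30 ≡ 41.

41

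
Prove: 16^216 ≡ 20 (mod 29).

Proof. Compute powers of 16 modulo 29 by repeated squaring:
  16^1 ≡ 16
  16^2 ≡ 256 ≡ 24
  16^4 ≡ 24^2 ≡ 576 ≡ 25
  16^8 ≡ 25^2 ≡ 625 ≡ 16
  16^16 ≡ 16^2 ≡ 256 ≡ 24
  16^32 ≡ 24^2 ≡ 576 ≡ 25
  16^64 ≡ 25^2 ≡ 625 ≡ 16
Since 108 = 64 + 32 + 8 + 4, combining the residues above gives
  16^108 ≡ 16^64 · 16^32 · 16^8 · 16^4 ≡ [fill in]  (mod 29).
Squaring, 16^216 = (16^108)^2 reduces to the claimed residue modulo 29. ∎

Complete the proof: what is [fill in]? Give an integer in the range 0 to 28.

7

16^64 · 16^32 · 16^8 · 16^4 ≡ 16 · 25 · 16 · 25 = 160000.
160000 mod 29 = 7, so 16^108 ≡ 7 (mod 29).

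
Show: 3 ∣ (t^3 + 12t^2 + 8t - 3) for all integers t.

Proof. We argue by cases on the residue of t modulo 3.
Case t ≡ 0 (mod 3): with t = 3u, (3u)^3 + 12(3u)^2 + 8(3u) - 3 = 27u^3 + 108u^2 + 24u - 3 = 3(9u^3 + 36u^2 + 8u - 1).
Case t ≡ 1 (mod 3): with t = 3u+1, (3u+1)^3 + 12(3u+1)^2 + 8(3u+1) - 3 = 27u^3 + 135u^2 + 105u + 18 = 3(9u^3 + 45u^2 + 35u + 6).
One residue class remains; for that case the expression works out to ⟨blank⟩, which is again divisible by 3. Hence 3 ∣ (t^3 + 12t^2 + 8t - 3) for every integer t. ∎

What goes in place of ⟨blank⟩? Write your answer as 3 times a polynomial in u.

The residues treated are {0, 1}, so the missing case is t ≡ 2 (mod 3); write t = 3u+2.
Then (3u+2)^3 + 12(3u+2)^2 + 8(3u+2) - 3 = 27u^3 + 162u^2 + 204u + 69 = 3(9u^3 + 54u^2 + 68u + 23).

3(9u^3 + 54u^2 + 68u + 23)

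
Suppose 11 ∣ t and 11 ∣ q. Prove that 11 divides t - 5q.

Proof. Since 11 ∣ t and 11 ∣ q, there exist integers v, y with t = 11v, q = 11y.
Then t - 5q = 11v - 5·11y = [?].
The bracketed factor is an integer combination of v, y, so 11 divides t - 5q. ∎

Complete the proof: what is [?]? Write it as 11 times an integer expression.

11(v - 5y)

Pull the common 11 out of every term: 11v - 5·11y = 11(v - 5y).
v - 5y is an integer, which exhibits the divisibility.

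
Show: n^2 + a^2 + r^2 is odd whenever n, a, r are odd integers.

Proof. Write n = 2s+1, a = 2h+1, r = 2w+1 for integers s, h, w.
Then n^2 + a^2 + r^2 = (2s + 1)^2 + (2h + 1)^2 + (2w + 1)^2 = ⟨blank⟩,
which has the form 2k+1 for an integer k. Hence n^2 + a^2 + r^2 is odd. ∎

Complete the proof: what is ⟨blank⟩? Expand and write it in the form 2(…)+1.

Expanding: (2s + 1)^2 + (2h + 1)^2 + (2w + 1)^2 = 4h^2 + 4h + 4s^2 + 4s + 4w^2 + 4w + 3.
Every term except the constant is even, so this is 2(2h^2 + 2h + 2s^2 + 2s + 2w^2 + 2w + 1) + 1,
and 2h^2 + 2h + 2s^2 + 2s + 2w^2 + 2w + 1 ∈ ℤ gives the required form.

2(2h^2 + 2h + 2s^2 + 2s + 2w^2 + 2w + 1) + 1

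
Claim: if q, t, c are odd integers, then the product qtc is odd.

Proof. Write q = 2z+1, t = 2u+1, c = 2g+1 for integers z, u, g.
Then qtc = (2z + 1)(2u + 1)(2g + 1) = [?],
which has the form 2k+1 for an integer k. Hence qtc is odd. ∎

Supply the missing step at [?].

2(4guz + 2gu + 2gz + g + 2uz + u + z) + 1

(2z + 1)(2u + 1)(2g + 1) = 8guz + 4gu + 4gz + 2g + 4uz + 2u + 2z + 1
= 2(4guz + 2gu + 2gz + g + 2uz + u + z) + 1.
Since 4guz + 2gu + 2gz + g + 2uz + u + z is an integer, the product is of the form 2k+1 for an integer k.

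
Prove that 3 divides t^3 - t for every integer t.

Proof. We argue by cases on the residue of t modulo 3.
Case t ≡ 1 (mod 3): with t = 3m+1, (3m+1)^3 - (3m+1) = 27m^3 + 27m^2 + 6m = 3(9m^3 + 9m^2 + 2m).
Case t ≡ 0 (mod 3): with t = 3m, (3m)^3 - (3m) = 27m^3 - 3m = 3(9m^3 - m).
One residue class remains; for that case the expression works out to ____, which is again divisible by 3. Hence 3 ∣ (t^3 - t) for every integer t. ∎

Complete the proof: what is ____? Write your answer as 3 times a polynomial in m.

3(9m^3 + 18m^2 + 11m + 2)

Only t ≡ 2 (mod 3) is unaccounted for. Put t = 3m+2:
(3m+2)^3 - (3m+2) expands to 27m^3 + 54m^2 + 33m + 6,
and factoring out 3 leaves 3(9m^3 + 18m^2 + 11m + 2).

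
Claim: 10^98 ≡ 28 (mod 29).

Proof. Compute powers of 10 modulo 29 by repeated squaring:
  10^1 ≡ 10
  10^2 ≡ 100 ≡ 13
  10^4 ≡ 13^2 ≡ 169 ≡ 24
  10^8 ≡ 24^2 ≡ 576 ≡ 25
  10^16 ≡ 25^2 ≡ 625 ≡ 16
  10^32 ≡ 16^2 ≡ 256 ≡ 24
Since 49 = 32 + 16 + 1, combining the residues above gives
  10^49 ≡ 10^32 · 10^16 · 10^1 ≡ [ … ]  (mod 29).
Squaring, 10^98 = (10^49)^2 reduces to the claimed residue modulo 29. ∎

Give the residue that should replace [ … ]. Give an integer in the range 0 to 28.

12

10^32 · 10^16 · 10^1 ≡ 24 · 16 · 10 = 3840.
3840 mod 29 = 12, so 10^49 ≡ 12 (mod 29).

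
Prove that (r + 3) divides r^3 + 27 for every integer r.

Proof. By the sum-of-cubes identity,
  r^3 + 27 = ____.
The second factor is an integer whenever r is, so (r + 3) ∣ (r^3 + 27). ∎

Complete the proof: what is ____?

Polynomial division of r^3 + 27 by r + 3 leaves remainder 0 and quotient r^2 - 3r + 9.
Hence r^3 + 27 = (r + 3)(r^2 - 3r + 9).

(r + 3)(r^2 - 3r + 9)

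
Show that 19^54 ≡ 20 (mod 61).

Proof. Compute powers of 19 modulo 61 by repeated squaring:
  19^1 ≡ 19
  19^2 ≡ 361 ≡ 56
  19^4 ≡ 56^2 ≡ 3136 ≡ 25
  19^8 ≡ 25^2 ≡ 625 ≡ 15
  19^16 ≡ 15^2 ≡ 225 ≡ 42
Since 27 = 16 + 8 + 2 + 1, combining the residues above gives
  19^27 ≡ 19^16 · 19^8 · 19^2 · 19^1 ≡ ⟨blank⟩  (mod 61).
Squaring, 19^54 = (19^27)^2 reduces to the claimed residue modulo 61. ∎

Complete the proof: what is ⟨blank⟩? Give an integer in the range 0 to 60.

Multiply the listed residues: 42 · 15 · 56 · 19 = 630 → 35280 → 670320.
Reducing modulo 61: 670320 = 10988·61 + 52, so 19^27 ≡ 52.

52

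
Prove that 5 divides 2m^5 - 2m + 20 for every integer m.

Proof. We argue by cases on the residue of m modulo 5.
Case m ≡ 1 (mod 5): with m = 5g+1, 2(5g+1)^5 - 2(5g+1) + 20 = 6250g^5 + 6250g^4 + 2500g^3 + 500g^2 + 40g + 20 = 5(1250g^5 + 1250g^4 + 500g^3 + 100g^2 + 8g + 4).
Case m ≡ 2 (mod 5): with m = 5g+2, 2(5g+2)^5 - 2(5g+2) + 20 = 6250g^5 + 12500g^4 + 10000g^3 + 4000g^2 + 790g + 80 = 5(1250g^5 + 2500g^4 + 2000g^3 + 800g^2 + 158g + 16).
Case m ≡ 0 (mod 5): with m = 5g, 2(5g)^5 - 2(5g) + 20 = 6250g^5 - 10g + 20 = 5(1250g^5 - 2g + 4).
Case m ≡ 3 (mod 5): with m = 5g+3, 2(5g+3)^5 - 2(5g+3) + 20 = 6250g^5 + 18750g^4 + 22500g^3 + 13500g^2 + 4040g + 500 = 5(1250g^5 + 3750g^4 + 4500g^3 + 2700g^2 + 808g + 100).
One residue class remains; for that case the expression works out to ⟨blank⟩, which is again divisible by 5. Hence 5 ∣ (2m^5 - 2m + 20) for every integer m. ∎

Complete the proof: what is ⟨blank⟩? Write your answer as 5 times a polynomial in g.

5(1250g^5 + 5000g^4 + 8000g^3 + 6400g^2 + 2558g + 412)

Only m ≡ 4 (mod 5) is unaccounted for. Put m = 5g+4:
2(5g+4)^5 - 2(5g+4) + 20 expands to 6250g^5 + 25000g^4 + 40000g^3 + 32000g^2 + 12790g + 2060,
and factoring out 5 leaves 5(1250g^5 + 5000g^4 + 8000g^3 + 6400g^2 + 2558g + 412).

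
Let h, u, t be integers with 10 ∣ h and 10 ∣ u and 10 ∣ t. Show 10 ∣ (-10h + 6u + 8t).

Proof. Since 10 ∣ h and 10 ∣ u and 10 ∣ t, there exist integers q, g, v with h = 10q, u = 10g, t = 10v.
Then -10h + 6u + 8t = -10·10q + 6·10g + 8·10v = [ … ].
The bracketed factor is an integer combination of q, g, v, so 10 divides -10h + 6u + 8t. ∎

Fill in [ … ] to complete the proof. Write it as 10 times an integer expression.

10(6g - 10q + 8v)

Each term has a factor of 10: -10·10q + 6·10g + 8·10v = 10·(6g - 10q + 8v).
Since 6g - 10q + 8v is an integer, 10 ∣ (-10h + 6u + 8t).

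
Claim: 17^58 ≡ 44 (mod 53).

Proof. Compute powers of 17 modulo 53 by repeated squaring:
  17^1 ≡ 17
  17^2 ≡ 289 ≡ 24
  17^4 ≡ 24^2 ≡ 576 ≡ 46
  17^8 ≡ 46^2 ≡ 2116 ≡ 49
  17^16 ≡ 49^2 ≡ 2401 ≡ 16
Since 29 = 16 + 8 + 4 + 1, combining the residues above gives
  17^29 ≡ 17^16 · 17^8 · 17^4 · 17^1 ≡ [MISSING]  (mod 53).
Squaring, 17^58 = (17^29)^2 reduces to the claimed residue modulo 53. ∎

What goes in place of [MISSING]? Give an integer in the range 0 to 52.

37

Multiply the listed residues: 16 · 49 · 46 · 17 = 784 → 36064 → 613088.
Reducing modulo 53: 613088 = 11567·53 + 37, so 17^29 ≡ 37.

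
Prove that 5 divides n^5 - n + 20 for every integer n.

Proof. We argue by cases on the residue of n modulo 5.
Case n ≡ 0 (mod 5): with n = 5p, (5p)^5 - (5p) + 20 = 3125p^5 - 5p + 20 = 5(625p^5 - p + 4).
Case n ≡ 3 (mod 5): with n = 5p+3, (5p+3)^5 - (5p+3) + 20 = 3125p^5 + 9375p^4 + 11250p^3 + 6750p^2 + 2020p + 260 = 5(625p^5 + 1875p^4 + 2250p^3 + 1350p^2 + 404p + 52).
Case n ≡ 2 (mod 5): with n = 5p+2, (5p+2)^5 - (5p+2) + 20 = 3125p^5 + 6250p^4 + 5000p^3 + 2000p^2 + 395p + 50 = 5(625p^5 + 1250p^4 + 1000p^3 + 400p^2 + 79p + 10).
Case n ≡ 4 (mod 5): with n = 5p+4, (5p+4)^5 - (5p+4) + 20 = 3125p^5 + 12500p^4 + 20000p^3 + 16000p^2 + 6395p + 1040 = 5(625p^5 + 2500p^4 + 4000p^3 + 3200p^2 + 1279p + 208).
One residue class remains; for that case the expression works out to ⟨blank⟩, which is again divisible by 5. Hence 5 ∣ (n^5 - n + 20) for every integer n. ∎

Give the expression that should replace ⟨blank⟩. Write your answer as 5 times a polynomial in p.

Only n ≡ 1 (mod 5) is unaccounted for. Put n = 5p+1:
(5p+1)^5 - (5p+1) + 20 expands to 3125p^5 + 3125p^4 + 1250p^3 + 250p^2 + 20p + 20,
and factoring out 5 leaves 5(625p^5 + 625p^4 + 250p^3 + 50p^2 + 4p + 4).

5(625p^5 + 625p^4 + 250p^3 + 50p^2 + 4p + 4)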